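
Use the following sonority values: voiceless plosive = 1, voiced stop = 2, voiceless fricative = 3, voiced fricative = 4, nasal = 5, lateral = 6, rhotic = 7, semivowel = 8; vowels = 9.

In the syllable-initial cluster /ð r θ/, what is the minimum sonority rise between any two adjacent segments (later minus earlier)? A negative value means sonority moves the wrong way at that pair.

/ð/ — voiced fricative, sonority 4.
/r/ — rhotic, sonority 7.
/θ/ — voiceless fricative, sonority 3.
/ð/→/r/: change +3.
/r/→/θ/: change -4.
Minimum = -4.

-4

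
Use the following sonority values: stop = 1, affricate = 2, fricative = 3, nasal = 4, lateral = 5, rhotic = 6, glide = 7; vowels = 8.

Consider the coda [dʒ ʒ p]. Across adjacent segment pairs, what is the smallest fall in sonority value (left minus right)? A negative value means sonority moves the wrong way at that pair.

-1

/dʒ/ is an affricate (sonority 2).
/ʒ/ is a fricative (sonority 3).
/p/ is a stop (sonority 1).
/dʒ/→/ʒ/: change -1.
/ʒ/→/p/: change +2.
Minimum = -1.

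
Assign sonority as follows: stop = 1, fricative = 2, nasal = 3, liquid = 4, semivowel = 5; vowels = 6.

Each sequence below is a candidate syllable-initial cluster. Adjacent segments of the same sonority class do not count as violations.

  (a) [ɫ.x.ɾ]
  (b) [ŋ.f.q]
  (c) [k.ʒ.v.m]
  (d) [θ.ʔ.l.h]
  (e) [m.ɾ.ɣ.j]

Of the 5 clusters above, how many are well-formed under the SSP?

1

(a) 4-2-4 → violates
(b) 3-2-1 → violates
(c) 1-2-2-3 → obeys
(d) 2-1-4-2 → violates
(e) 3-4-2-5 → violates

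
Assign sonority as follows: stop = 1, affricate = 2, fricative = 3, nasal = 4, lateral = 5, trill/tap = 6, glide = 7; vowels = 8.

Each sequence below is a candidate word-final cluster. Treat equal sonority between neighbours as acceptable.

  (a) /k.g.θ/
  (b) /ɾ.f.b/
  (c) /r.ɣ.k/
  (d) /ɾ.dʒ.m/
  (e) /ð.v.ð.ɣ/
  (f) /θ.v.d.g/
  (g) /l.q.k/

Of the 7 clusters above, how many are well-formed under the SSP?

5

(a) 1-1-3 → violates
(b) 6-3-1 → obeys
(c) 6-3-1 → obeys
(d) 6-2-4 → violates
(e) 3-3-3-3 → obeys
(f) 3-3-1-1 → obeys
(g) 5-1-1 → obeys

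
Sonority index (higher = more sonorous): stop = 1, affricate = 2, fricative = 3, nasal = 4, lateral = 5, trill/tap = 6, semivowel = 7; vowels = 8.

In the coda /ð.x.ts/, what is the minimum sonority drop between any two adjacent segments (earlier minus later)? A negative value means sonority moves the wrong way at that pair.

/ð/: fricative = 3.
/x/: fricative = 3.
/ts/: affricate = 2.
/ð/→/x/: change +0.
/x/→/ts/: change +1.
Minimum = 0.

0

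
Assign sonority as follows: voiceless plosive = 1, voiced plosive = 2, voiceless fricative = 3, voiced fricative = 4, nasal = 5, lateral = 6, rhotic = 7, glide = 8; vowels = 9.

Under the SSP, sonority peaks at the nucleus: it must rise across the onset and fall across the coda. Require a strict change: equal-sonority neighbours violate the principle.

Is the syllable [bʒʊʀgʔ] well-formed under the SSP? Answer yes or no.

Onset: /b/ is a voiced plosive (sonority 2), /ʒ/ is a voiced fricative (sonority 4); then the nucleus /ʊ/ (sonority 9).
Onset profile 2-4-9 — rises to the nucleus.
Coda: /ʀ/ is a rhotic (sonority 7), /g/ is a voiced plosive (sonority 2), /ʔ/ is a voiceless plosive (sonority 1).
Coda profile 9-7-2-1 — falls from the nucleus.

yes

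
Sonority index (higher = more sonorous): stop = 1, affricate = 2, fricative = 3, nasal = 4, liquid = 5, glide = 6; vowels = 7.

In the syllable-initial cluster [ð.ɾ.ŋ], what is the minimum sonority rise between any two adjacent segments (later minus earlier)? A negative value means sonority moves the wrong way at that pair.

-1

/ð/ — fricative, sonority 3.
/ɾ/ — liquid, sonority 5.
/ŋ/ — nasal, sonority 4.
/ð/→/ɾ/: change +2.
/ɾ/→/ŋ/: change -1.
Minimum = -1.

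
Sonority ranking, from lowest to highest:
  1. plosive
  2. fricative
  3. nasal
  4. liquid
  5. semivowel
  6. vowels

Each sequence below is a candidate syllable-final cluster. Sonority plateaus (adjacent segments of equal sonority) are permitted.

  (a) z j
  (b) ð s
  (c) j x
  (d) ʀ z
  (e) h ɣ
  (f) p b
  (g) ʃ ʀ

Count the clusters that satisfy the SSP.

5

(a) z j: profile 2-5 — violates.
(b) ð s: profile 2-2 — obeys.
(c) j x: profile 5-2 — obeys.
(d) ʀ z: profile 4-2 — obeys.
(e) h ɣ: profile 2-2 — obeys.
(f) p b: profile 1-1 — obeys.
(g) ʃ ʀ: profile 2-4 — violates.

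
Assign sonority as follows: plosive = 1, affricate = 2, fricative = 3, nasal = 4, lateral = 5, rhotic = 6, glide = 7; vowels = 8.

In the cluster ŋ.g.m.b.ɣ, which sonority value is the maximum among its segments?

/ŋ/: nasal = 4.
/g/: plosive = 1.
/m/: nasal = 4.
/b/: plosive = 1.
/ɣ/: fricative = 3.
The maximum is 4.

4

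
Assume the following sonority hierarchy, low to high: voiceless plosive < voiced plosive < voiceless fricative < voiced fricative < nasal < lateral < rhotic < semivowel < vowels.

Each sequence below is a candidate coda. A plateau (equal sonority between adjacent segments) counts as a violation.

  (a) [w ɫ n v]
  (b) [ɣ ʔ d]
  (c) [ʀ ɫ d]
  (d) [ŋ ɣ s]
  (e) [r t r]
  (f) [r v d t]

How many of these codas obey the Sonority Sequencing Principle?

4

(a) 8-6-5-4 → obeys
(b) 4-1-2 → violates
(c) 7-6-2 → obeys
(d) 5-4-3 → obeys
(e) 7-1-7 → violates
(f) 7-4-2-1 → obeys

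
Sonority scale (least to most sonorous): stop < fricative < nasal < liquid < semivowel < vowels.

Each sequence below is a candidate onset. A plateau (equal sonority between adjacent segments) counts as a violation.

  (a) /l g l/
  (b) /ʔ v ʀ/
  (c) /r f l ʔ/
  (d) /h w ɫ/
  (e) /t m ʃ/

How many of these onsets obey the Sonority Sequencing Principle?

(a) /l g l/: profile 4-1-4 — violates.
(b) /ʔ v ʀ/: profile 1-2-4 — obeys.
(c) /r f l ʔ/: profile 4-2-4-1 — violates.
(d) /h w ɫ/: profile 2-5-4 — violates.
(e) /t m ʃ/: profile 1-3-2 — violates.

1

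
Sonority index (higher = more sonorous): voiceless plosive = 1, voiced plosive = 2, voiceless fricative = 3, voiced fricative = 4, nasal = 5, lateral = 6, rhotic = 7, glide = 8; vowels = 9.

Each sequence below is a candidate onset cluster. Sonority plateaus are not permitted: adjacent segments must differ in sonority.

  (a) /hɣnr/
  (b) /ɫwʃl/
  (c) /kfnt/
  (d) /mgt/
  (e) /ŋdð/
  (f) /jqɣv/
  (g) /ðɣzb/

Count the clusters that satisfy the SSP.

1

(a) /hɣnr/: profile 3-4-5-7 — obeys.
(b) /ɫwʃl/: profile 6-8-3-6 — violates.
(c) /kfnt/: profile 1-3-5-1 — violates.
(d) /mgt/: profile 5-2-1 — violates.
(e) /ŋdð/: profile 5-2-4 — violates.
(f) /jqɣv/: profile 8-1-4-4 — violates.
(g) /ðɣzb/: profile 4-4-4-2 — violates.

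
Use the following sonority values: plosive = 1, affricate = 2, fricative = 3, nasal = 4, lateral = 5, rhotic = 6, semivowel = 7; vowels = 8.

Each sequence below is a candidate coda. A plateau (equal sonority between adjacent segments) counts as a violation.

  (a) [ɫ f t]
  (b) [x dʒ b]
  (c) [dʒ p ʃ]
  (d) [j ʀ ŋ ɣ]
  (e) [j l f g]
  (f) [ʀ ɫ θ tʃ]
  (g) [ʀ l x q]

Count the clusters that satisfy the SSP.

6

(a) sonority 5-3-1: well-formed.
(b) sonority 3-2-1: well-formed.
(c) sonority 2-1-3: ill-formed.
(d) sonority 7-6-4-3: well-formed.
(e) sonority 7-5-3-1: well-formed.
(f) sonority 6-5-3-2: well-formed.
(g) sonority 6-5-3-1: well-formed.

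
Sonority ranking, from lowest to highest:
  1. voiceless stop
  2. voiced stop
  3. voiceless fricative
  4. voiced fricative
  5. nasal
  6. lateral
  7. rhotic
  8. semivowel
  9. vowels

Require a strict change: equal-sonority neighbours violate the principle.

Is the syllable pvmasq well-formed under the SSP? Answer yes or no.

Onset: /p/ is a voiceless stop (sonority 1), /v/ is a voiced fricative (sonority 4), /m/ is a nasal (sonority 5); then the nucleus /a/ (sonority 9).
Onset profile 1-4-5-9 — rises to the nucleus.
Coda: /s/ is a voiceless fricative (sonority 3), /q/ is a voiceless stop (sonority 1).
Coda profile 9-3-1 — falls from the nucleus.

yes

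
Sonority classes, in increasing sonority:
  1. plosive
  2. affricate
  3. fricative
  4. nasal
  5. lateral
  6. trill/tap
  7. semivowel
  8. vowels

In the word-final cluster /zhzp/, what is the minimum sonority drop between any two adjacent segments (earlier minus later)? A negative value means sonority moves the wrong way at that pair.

0

/z/ is a fricative (sonority 3).
/h/ is a fricative (sonority 3).
/z/ is a fricative (sonority 3).
/p/ is a plosive (sonority 1).
/z/→/h/: change +0.
/h/→/z/: change +0.
/z/→/p/: change +2.
Minimum = 0.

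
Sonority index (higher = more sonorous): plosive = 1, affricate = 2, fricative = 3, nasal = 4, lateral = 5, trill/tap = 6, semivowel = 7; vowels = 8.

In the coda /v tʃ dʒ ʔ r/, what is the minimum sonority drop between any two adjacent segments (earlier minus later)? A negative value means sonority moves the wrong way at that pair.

/v/ is a fricative (sonority 3).
/tʃ/ is an affricate (sonority 2).
/dʒ/ is an affricate (sonority 2).
/ʔ/ is a plosive (sonority 1).
/r/ is a trill/tap (sonority 6).
/v/→/tʃ/: change +1.
/tʃ/→/dʒ/: change +0.
/dʒ/→/ʔ/: change +1.
/ʔ/→/r/: change -5.
Minimum = -5.

-5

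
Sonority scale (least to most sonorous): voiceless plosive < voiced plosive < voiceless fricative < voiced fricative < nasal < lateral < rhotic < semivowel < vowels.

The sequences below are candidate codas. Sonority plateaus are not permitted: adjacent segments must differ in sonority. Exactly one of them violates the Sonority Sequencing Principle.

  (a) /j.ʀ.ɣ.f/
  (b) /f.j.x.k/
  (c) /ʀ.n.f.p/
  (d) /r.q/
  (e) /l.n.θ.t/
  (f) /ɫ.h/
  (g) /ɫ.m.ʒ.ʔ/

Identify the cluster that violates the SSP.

(a) sonority 8-7-4-3: well-formed.
(b) sonority 3-8-3-1: ill-formed.
(c) sonority 7-5-3-1: well-formed.
(d) sonority 7-1: well-formed.
(e) sonority 6-5-3-1: well-formed.
(f) sonority 6-3: well-formed.
(g) sonority 6-5-4-1: well-formed.

b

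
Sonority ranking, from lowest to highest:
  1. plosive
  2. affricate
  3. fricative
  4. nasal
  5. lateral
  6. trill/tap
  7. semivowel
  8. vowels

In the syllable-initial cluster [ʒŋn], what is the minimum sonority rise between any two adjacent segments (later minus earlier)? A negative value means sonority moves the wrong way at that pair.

0

/ʒ/: fricative = 3.
/ŋ/: nasal = 4.
/n/: nasal = 4.
/ʒ/→/ŋ/: change +1.
/ŋ/→/n/: change +0.
Minimum = 0.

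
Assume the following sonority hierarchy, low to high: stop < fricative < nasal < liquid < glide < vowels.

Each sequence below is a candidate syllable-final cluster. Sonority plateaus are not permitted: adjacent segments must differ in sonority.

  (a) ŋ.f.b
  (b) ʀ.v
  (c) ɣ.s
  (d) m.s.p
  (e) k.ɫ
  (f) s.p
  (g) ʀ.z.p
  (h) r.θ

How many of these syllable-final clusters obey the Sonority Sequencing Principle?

6

(a) ŋ.f.b: profile 3-2-1 — obeys.
(b) ʀ.v: profile 4-2 — obeys.
(c) ɣ.s: profile 2-2 — violates.
(d) m.s.p: profile 3-2-1 — obeys.
(e) k.ɫ: profile 1-4 — violates.
(f) s.p: profile 2-1 — obeys.
(g) ʀ.z.p: profile 4-2-1 — obeys.
(h) r.θ: profile 4-2 — obeys.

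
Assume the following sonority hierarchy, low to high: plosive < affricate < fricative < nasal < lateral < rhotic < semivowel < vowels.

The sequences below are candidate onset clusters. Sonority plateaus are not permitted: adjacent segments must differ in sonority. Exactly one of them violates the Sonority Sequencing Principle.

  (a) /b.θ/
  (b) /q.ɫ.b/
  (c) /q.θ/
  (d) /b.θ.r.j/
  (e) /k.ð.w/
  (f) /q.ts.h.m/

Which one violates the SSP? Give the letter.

(a) /b.θ/: profile 1-3 — obeys.
(b) /q.ɫ.b/: profile 1-5-1 — violates.
(c) /q.θ/: profile 1-3 — obeys.
(d) /b.θ.r.j/: profile 1-3-6-7 — obeys.
(e) /k.ð.w/: profile 1-3-7 — obeys.
(f) /q.ts.h.m/: profile 1-2-3-4 — obeys.

b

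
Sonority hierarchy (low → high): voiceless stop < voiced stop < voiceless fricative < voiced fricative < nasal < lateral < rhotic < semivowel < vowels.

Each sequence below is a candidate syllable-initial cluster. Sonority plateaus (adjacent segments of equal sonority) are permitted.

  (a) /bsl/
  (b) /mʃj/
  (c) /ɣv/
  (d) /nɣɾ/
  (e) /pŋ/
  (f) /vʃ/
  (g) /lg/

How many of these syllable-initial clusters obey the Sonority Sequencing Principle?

3

(a) sonority 2-3-6: well-formed.
(b) sonority 5-3-8: ill-formed.
(c) sonority 4-4: well-formed.
(d) sonority 5-4-7: ill-formed.
(e) sonority 1-5: well-formed.
(f) sonority 4-3: ill-formed.
(g) sonority 6-2: ill-formed.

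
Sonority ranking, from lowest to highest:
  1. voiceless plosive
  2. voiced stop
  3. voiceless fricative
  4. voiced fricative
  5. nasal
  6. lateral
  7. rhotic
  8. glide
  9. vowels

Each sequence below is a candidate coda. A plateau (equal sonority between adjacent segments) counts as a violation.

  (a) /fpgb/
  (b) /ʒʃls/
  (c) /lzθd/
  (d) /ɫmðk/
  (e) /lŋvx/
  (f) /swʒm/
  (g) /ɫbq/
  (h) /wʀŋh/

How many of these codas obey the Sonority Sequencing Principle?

(a) /fpgb/: profile 3-1-2-2 — violates.
(b) /ʒʃls/: profile 4-3-6-3 — violates.
(c) /lzθd/: profile 6-4-3-2 — obeys.
(d) /ɫmðk/: profile 6-5-4-1 — obeys.
(e) /lŋvx/: profile 6-5-4-3 — obeys.
(f) /swʒm/: profile 3-8-4-5 — violates.
(g) /ɫbq/: profile 6-2-1 — obeys.
(h) /wʀŋh/: profile 8-7-5-3 — obeys.

5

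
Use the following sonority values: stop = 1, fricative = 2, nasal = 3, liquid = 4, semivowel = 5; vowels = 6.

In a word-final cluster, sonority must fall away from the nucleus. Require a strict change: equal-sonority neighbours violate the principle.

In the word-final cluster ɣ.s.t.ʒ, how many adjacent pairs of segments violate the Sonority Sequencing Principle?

2

/ɣ/: fricative = 2.
/s/: fricative = 2.
/t/: stop = 1.
/ʒ/: fricative = 2.
/ɣ/→/s/: 2→2 (plateau) — violation.
/s/→/t/: 2→1 (falls) — ok.
/t/→/ʒ/: 1→2 (does not fall) — violation.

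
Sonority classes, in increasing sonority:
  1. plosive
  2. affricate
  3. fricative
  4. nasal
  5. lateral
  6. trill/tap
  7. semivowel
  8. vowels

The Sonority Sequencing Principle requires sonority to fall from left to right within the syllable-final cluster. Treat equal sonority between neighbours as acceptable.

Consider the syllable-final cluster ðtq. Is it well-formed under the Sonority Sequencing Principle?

yes

/ð/ is a fricative (sonority 3).
/t/ is a plosive (sonority 1).
/q/ is a plosive (sonority 1).
The profile 3-1-1 is non-increasing (plateaus allowed), so the syllable-final cluster satisfies the SSP.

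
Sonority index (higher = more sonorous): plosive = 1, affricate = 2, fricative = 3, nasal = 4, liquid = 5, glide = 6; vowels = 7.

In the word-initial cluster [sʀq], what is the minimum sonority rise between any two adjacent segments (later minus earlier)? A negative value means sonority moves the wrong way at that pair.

-4

/s/ is a fricative (sonority 3).
/ʀ/ is a liquid (sonority 5).
/q/ is a plosive (sonority 1).
/s/→/ʀ/: change +2.
/ʀ/→/q/: change -4.
Minimum = -4.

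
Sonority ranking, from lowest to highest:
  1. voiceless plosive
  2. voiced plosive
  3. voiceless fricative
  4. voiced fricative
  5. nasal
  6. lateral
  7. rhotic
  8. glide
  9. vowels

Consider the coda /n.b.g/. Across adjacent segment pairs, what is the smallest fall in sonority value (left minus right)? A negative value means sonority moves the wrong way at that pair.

0

/n/ is a nasal (sonority 5).
/b/ is a voiced plosive (sonority 2).
/g/ is a voiced plosive (sonority 2).
/n/→/b/: change +3.
/b/→/g/: change +0.
Minimum = 0.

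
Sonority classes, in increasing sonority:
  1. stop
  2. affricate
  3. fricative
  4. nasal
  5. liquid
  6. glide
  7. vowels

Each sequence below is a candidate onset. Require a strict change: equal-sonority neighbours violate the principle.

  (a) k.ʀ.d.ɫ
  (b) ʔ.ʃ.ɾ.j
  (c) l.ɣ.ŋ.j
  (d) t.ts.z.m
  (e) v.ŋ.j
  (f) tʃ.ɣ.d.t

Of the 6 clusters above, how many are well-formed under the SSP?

3

(a) k.ʀ.d.ɫ: profile 1-5-1-5 — violates.
(b) ʔ.ʃ.ɾ.j: profile 1-3-5-6 — obeys.
(c) l.ɣ.ŋ.j: profile 5-3-4-6 — violates.
(d) t.ts.z.m: profile 1-2-3-4 — obeys.
(e) v.ŋ.j: profile 3-4-6 — obeys.
(f) tʃ.ɣ.d.t: profile 2-3-1-1 — violates.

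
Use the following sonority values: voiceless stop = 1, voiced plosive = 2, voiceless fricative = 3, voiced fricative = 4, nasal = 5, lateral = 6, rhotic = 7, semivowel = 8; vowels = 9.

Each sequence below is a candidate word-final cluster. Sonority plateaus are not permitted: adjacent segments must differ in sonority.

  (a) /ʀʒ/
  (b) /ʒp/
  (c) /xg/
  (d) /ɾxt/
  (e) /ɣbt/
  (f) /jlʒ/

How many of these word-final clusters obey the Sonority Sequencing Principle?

(a) /ʀʒ/: profile 7-4 — obeys.
(b) /ʒp/: profile 4-1 — obeys.
(c) /xg/: profile 3-2 — obeys.
(d) /ɾxt/: profile 7-3-1 — obeys.
(e) /ɣbt/: profile 4-2-1 — obeys.
(f) /jlʒ/: profile 8-6-4 — obeys.

6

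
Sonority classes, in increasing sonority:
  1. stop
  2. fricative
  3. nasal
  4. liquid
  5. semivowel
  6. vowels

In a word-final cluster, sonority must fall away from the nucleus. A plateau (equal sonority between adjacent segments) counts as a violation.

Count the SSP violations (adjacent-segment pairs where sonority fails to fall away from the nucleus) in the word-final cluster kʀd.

/k/: stop = 1.
/ʀ/: liquid = 4.
/d/: stop = 1.
/k/→/ʀ/: 1→4 (does not fall) — violation.
/ʀ/→/d/: 4→1 (falls) — ok.

1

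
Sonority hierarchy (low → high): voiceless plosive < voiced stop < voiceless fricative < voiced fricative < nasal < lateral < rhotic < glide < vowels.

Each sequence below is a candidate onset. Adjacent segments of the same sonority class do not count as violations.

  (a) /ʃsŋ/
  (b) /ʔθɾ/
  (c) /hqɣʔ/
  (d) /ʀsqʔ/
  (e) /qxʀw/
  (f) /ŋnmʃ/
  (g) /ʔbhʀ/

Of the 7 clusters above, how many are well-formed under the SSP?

(a) 3-3-5 → obeys
(b) 1-3-7 → obeys
(c) 3-1-4-1 → violates
(d) 7-3-1-1 → violates
(e) 1-3-7-8 → obeys
(f) 5-5-5-3 → violates
(g) 1-2-3-7 → obeys

4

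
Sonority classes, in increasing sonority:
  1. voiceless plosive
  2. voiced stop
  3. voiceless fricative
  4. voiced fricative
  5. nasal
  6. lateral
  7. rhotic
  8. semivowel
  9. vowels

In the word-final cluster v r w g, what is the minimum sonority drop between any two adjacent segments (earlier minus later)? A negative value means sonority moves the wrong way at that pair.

/v/: voiced fricative = 4.
/r/: rhotic = 7.
/w/: semivowel = 8.
/g/: voiced stop = 2.
/v/→/r/: change -3.
/r/→/w/: change -1.
/w/→/g/: change +6.
Minimum = -3.

-3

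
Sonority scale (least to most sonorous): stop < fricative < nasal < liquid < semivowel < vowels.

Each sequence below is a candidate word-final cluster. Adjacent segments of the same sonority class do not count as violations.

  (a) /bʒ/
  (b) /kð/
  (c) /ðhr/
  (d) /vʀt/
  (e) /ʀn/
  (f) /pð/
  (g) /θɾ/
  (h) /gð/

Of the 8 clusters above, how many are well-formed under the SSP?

(a) sonority 1-2: ill-formed.
(b) sonority 1-2: ill-formed.
(c) sonority 2-2-4: ill-formed.
(d) sonority 2-4-1: ill-formed.
(e) sonority 4-3: well-formed.
(f) sonority 1-2: ill-formed.
(g) sonority 2-4: ill-formed.
(h) sonority 1-2: ill-formed.

1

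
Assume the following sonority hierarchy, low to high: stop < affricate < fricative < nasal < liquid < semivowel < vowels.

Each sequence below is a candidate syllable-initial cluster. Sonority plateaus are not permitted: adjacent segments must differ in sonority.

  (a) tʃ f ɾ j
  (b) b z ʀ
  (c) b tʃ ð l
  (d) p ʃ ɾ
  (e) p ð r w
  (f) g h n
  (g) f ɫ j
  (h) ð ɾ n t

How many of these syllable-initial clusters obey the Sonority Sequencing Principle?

(a) tʃ f ɾ j: profile 2-3-5-6 — obeys.
(b) b z ʀ: profile 1-3-5 — obeys.
(c) b tʃ ð l: profile 1-2-3-5 — obeys.
(d) p ʃ ɾ: profile 1-3-5 — obeys.
(e) p ð r w: profile 1-3-5-6 — obeys.
(f) g h n: profile 1-3-4 — obeys.
(g) f ɫ j: profile 3-5-6 — obeys.
(h) ð ɾ n t: profile 3-5-4-1 — violates.

7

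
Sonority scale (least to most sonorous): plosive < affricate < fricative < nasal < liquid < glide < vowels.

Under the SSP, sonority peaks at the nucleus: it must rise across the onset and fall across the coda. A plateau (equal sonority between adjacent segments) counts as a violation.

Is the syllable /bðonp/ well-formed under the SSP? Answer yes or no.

yes

Onset: /b/ is a plosive (sonority 1), /ð/ is a fricative (sonority 3); then the nucleus /o/ (sonority 7).
Onset profile 1-3-7 — rises to the nucleus.
Coda: /n/ is a nasal (sonority 4), /p/ is a plosive (sonority 1).
Coda profile 7-4-1 — falls from the nucleus.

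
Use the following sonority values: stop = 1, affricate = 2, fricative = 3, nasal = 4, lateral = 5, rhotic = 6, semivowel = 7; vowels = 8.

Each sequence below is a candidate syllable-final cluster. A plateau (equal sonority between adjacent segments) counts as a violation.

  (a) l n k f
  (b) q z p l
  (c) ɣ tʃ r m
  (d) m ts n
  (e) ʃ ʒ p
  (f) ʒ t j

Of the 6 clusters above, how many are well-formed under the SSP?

(a) 5-4-1-3 → violates
(b) 1-3-1-5 → violates
(c) 3-2-6-4 → violates
(d) 4-2-4 → violates
(e) 3-3-1 → violates
(f) 3-1-7 → violates

0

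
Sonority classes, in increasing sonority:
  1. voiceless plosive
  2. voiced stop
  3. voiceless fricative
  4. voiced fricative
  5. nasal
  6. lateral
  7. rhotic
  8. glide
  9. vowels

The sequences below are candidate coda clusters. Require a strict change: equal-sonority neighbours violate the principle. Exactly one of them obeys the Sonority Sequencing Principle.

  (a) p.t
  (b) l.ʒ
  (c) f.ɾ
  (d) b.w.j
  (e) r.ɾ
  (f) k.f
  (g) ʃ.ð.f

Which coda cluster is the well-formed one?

b

(a) sonority 1-1: ill-formed.
(b) sonority 6-4: well-formed.
(c) sonority 3-7: ill-formed.
(d) sonority 2-8-8: ill-formed.
(e) sonority 7-7: ill-formed.
(f) sonority 1-3: ill-formed.
(g) sonority 3-4-3: ill-formed.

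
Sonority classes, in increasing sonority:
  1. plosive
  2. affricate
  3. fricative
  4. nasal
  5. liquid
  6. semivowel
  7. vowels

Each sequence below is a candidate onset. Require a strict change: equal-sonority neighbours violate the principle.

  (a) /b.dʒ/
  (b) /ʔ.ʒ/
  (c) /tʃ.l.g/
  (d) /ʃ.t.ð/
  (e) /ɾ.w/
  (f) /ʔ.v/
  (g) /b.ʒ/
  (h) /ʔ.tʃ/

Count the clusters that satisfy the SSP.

6

(a) 1-2 → obeys
(b) 1-3 → obeys
(c) 2-5-1 → violates
(d) 3-1-3 → violates
(e) 5-6 → obeys
(f) 1-3 → obeys
(g) 1-3 → obeys
(h) 1-2 → obeys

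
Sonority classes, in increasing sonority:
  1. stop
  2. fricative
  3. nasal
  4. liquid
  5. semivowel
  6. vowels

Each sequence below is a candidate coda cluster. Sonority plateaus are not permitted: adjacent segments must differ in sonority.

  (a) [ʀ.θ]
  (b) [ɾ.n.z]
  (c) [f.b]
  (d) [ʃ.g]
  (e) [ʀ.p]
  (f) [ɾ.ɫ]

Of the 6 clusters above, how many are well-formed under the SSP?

5

(a) sonority 4-2: well-formed.
(b) sonority 4-3-2: well-formed.
(c) sonority 2-1: well-formed.
(d) sonority 2-1: well-formed.
(e) sonority 4-1: well-formed.
(f) sonority 4-4: ill-formed.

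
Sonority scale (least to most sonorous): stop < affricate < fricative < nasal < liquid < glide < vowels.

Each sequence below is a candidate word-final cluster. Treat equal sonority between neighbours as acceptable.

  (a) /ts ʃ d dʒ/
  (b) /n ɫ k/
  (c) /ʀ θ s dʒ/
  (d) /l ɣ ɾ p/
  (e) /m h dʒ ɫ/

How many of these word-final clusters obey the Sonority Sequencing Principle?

(a) sonority 2-3-1-2: ill-formed.
(b) sonority 4-5-1: ill-formed.
(c) sonority 5-3-3-2: well-formed.
(d) sonority 5-3-5-1: ill-formed.
(e) sonority 4-3-2-5: ill-formed.

1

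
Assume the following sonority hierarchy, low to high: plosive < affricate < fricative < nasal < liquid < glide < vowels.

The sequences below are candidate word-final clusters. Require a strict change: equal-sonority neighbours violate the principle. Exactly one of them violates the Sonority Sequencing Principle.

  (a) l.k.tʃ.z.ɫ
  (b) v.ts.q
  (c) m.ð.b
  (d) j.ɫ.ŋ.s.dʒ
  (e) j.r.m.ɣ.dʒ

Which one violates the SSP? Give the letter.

a

(a) 5-1-2-3-5 → violates
(b) 3-2-1 → obeys
(c) 4-3-1 → obeys
(d) 6-5-4-3-2 → obeys
(e) 6-5-4-3-2 → obeys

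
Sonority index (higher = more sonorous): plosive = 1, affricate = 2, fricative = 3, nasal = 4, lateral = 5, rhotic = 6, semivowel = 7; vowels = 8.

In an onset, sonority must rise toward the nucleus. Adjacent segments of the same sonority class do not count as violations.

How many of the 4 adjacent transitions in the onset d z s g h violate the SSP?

1

/d/: plosive = 1.
/z/: fricative = 3.
/s/: fricative = 3.
/g/: plosive = 1.
/h/: fricative = 3.
/d/→/z/: 1→3 (rises) — ok.
/z/→/s/: 3→3 (plateau, allowed) — ok.
/s/→/g/: 3→1 (does not rise) — violation.
/g/→/h/: 1→3 (rises) — ok.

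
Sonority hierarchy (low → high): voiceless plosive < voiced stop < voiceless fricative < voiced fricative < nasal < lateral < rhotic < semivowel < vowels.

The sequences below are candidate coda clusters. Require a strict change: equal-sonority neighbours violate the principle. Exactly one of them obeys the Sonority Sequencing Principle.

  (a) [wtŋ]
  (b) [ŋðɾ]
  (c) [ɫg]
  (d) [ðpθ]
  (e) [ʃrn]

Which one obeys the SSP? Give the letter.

c

(a) sonority 8-1-5: ill-formed.
(b) sonority 5-4-7: ill-formed.
(c) sonority 6-2: well-formed.
(d) sonority 4-1-3: ill-formed.
(e) sonority 3-7-5: ill-formed.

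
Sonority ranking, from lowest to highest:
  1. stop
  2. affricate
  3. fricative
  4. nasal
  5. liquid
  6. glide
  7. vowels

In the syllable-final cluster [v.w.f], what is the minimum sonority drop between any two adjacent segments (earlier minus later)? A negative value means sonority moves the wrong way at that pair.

-3

/v/ is a fricative (sonority 3).
/w/ is a glide (sonority 6).
/f/ is a fricative (sonority 3).
/v/→/w/: change -3.
/w/→/f/: change +3.
Minimum = -3.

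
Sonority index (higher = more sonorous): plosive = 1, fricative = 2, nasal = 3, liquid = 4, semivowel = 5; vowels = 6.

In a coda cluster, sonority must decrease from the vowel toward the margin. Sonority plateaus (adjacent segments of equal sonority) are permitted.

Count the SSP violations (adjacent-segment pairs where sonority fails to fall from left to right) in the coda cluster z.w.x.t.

/z/ — fricative, sonority 2.
/w/ — semivowel, sonority 5.
/x/ — fricative, sonority 2.
/t/ — plosive, sonority 1.
/z/→/w/: 2→5 (does not fall) — violation.
/w/→/x/: 5→2 (falls) — ok.
/x/→/t/: 2→1 (falls) — ok.

1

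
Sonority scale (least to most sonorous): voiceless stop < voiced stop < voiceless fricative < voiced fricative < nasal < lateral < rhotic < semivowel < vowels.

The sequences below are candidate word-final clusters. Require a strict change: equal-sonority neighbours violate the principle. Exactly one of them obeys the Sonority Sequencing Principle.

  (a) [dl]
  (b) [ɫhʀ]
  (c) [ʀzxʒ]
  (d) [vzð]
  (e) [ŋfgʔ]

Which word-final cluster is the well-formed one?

e

(a) [dl]: profile 2-6 — violates.
(b) [ɫhʀ]: profile 6-3-7 — violates.
(c) [ʀzxʒ]: profile 7-4-3-4 — violates.
(d) [vzð]: profile 4-4-4 — violates.
(e) [ŋfgʔ]: profile 5-3-2-1 — obeys.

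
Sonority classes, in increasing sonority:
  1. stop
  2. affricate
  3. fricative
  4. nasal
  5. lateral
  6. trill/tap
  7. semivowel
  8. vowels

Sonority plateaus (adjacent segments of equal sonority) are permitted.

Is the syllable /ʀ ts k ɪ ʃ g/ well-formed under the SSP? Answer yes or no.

Onset: /ʀ/ is a trill/tap (sonority 6), /ts/ is an affricate (sonority 2), /k/ is a stop (sonority 1); then the nucleus /ɪ/ (sonority 8).
Onset profile 6-2-1-8 — does not rise throughout.
Coda: /ʃ/ is a fricative (sonority 3), /g/ is a stop (sonority 1).
Coda profile 8-3-1 — falls from the nucleus.

no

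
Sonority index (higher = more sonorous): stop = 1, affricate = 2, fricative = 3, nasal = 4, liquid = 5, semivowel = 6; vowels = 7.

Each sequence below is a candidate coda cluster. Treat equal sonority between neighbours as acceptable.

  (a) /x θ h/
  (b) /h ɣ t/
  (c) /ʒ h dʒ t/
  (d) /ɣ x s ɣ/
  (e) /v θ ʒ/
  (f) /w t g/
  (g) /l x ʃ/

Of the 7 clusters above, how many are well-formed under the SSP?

(a) /x θ h/: profile 3-3-3 — obeys.
(b) /h ɣ t/: profile 3-3-1 — obeys.
(c) /ʒ h dʒ t/: profile 3-3-2-1 — obeys.
(d) /ɣ x s ɣ/: profile 3-3-3-3 — obeys.
(e) /v θ ʒ/: profile 3-3-3 — obeys.
(f) /w t g/: profile 6-1-1 — obeys.
(g) /l x ʃ/: profile 5-3-3 — obeys.

7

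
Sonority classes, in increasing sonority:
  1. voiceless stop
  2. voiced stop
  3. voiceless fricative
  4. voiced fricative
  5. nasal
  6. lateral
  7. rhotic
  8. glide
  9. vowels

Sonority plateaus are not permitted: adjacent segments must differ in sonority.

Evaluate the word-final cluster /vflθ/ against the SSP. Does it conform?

/v/ — voiced fricative, sonority 4.
/f/ — voiceless fricative, sonority 3.
/l/ — lateral, sonority 6.
/θ/ — voiceless fricative, sonority 3.
The profile is 4-3-6-3. Between /f/ (3) and /l/ (6) sonority does not fall, so the cluster violates the SSP.

no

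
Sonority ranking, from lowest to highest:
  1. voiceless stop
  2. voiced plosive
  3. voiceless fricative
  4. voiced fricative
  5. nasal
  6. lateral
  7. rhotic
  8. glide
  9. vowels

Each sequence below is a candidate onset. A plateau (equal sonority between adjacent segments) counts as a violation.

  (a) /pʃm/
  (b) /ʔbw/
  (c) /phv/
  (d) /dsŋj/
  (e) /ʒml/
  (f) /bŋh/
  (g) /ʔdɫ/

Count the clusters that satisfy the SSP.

6

(a) sonority 1-3-5: well-formed.
(b) sonority 1-2-8: well-formed.
(c) sonority 1-3-4: well-formed.
(d) sonority 2-3-5-8: well-formed.
(e) sonority 4-5-6: well-formed.
(f) sonority 2-5-3: ill-formed.
(g) sonority 1-2-6: well-formed.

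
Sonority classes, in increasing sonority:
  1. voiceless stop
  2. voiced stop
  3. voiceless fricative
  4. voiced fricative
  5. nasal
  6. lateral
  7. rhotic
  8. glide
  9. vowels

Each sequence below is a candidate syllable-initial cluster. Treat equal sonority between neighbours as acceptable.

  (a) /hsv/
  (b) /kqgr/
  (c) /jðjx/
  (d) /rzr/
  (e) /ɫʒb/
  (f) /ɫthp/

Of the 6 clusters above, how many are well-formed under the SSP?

(a) 3-3-4 → obeys
(b) 1-1-2-7 → obeys
(c) 8-4-8-3 → violates
(d) 7-4-7 → violates
(e) 6-4-2 → violates
(f) 6-1-3-1 → violates

2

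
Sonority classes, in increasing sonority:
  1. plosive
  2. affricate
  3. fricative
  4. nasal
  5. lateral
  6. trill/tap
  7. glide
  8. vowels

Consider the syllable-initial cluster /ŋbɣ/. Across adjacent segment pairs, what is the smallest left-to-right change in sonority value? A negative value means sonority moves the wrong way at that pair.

/ŋ/ — nasal, sonority 4.
/b/ — plosive, sonority 1.
/ɣ/ — fricative, sonority 3.
/ŋ/→/b/: change -3.
/b/→/ɣ/: change +2.
Minimum = -3.

-3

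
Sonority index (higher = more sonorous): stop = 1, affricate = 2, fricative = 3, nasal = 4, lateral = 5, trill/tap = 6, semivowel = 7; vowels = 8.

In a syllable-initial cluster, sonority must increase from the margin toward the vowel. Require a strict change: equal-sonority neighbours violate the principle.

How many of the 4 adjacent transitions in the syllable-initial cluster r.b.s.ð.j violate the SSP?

2

/r/ — trill/tap, sonority 6.
/b/ — stop, sonority 1.
/s/ — fricative, sonority 3.
/ð/ — fricative, sonority 3.
/j/ — semivowel, sonority 7.
/r/→/b/: 6→1 (does not rise) — violation.
/b/→/s/: 1→3 (rises) — ok.
/s/→/ð/: 3→3 (plateau) — violation.
/ð/→/j/: 3→7 (rises) — ok.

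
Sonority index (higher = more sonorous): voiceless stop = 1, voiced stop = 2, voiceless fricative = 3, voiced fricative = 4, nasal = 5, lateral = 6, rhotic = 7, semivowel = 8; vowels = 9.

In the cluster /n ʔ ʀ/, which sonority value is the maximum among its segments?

7

/n/ — nasal, sonority 5.
/ʔ/ — voiceless stop, sonority 1.
/ʀ/ — rhotic, sonority 7.
The maximum is 7.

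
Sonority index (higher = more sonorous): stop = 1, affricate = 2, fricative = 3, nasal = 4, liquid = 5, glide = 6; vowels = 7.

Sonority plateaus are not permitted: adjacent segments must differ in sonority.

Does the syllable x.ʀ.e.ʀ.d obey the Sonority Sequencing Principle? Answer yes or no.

Onset: /x/ is a fricative (sonority 3), /ʀ/ is a liquid (sonority 5); then the nucleus /e/ (sonority 7).
Onset profile 3-5-7 — rises to the nucleus.
Coda: /ʀ/ is a liquid (sonority 5), /d/ is a stop (sonority 1).
Coda profile 7-5-1 — falls from the nucleus.

yes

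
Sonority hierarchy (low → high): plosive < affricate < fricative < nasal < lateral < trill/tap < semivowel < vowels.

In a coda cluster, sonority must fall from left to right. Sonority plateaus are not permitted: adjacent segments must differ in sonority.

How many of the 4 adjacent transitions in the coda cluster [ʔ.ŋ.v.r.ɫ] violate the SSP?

/ʔ/ is a plosive (sonority 1).
/ŋ/ is a nasal (sonority 4).
/v/ is a fricative (sonority 3).
/r/ is a trill/tap (sonority 6).
/ɫ/ is a lateral (sonority 5).
/ʔ/→/ŋ/: 1→4 (does not fall) — violation.
/ŋ/→/v/: 4→3 (falls) — ok.
/v/→/r/: 3→6 (does not fall) — violation.
/r/→/ɫ/: 6→5 (falls) — ok.

2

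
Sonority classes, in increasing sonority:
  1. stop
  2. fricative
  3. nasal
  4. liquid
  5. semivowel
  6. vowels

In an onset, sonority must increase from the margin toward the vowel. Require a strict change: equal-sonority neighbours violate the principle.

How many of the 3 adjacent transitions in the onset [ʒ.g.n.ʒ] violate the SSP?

/ʒ/: fricative = 2.
/g/: stop = 1.
/n/: nasal = 3.
/ʒ/: fricative = 2.
/ʒ/→/g/: 2→1 (does not rise) — violation.
/g/→/n/: 1→3 (rises) — ok.
/n/→/ʒ/: 3→2 (does not rise) — violation.

2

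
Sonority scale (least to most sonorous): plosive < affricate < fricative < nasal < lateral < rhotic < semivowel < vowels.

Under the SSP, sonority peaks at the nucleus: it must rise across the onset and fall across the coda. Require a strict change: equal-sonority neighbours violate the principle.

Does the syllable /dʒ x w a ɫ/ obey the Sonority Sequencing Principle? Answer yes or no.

Onset: /dʒ/ is an affricate (sonority 2), /x/ is a fricative (sonority 3), /w/ is a semivowel (sonority 7); then the nucleus /a/ (sonority 8).
Onset profile 2-3-7-8 — rises to the nucleus.
Coda: /ɫ/ is a lateral (sonority 5).
Coda profile 8-5 — falls from the nucleus.

yes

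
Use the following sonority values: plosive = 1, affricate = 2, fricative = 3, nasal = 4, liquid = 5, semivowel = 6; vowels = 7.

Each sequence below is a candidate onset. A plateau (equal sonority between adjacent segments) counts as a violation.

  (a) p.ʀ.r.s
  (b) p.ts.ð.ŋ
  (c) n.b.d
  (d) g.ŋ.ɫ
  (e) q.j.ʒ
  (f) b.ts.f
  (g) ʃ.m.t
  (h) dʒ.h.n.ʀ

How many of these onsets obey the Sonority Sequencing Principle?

4

(a) sonority 1-5-5-3: ill-formed.
(b) sonority 1-2-3-4: well-formed.
(c) sonority 4-1-1: ill-formed.
(d) sonority 1-4-5: well-formed.
(e) sonority 1-6-3: ill-formed.
(f) sonority 1-2-3: well-formed.
(g) sonority 3-4-1: ill-formed.
(h) sonority 2-3-4-5: well-formed.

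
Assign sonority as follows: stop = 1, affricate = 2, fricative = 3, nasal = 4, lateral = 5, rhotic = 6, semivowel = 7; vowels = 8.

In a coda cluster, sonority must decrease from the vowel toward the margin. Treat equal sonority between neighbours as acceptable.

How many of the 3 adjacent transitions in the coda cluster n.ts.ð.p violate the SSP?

/n/ is a nasal (sonority 4).
/ts/ is an affricate (sonority 2).
/ð/ is a fricative (sonority 3).
/p/ is a stop (sonority 1).
/n/→/ts/: 4→2 (falls) — ok.
/ts/→/ð/: 2→3 (does not fall) — violation.
/ð/→/p/: 3→1 (falls) — ok.

1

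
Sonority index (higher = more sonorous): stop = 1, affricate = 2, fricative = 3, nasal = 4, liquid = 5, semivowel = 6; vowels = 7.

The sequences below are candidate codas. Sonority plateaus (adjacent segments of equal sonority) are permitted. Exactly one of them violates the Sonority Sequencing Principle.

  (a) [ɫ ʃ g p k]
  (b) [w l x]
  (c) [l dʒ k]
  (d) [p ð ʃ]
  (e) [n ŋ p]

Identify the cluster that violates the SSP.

d

(a) sonority 5-3-1-1-1: well-formed.
(b) sonority 6-5-3: well-formed.
(c) sonority 5-2-1: well-formed.
(d) sonority 1-3-3: ill-formed.
(e) sonority 4-4-1: well-formed.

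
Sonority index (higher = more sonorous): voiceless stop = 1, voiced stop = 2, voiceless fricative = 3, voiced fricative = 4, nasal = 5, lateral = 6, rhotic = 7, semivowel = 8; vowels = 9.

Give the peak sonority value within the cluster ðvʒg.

4

/ð/ is a voiced fricative (sonority 4).
/v/ is a voiced fricative (sonority 4).
/ʒ/ is a voiced fricative (sonority 4).
/g/ is a voiced stop (sonority 2).
The maximum is 4.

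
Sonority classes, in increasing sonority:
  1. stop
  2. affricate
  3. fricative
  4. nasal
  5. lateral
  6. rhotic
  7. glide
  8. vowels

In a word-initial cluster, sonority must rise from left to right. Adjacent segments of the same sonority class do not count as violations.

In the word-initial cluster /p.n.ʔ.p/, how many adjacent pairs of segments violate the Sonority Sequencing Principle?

1

/p/ — stop, sonority 1.
/n/ — nasal, sonority 4.
/ʔ/ — stop, sonority 1.
/p/ — stop, sonority 1.
/p/→/n/: 1→4 (rises) — ok.
/n/→/ʔ/: 4→1 (does not rise) — violation.
/ʔ/→/p/: 1→1 (plateau, allowed) — ok.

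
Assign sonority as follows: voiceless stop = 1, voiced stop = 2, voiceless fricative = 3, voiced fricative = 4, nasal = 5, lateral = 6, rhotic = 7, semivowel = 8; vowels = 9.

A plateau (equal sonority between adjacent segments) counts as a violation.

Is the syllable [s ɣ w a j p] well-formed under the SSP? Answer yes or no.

yes

Onset: /s/ is a voiceless fricative (sonority 3), /ɣ/ is a voiced fricative (sonority 4), /w/ is a semivowel (sonority 8); then the nucleus /a/ (sonority 9).
Onset profile 3-4-8-9 — rises to the nucleus.
Coda: /j/ is a semivowel (sonority 8), /p/ is a voiceless stop (sonority 1).
Coda profile 9-8-1 — falls from the nucleus.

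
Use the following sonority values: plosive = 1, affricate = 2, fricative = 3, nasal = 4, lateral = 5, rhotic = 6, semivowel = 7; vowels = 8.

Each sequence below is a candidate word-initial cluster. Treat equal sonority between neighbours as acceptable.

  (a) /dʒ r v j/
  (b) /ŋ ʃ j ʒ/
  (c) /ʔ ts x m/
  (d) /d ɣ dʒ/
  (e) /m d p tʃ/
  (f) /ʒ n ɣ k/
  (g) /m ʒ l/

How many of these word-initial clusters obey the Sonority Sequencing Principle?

1

(a) sonority 2-6-3-7: ill-formed.
(b) sonority 4-3-7-3: ill-formed.
(c) sonority 1-2-3-4: well-formed.
(d) sonority 1-3-2: ill-formed.
(e) sonority 4-1-1-2: ill-formed.
(f) sonority 3-4-3-1: ill-formed.
(g) sonority 4-3-5: ill-formed.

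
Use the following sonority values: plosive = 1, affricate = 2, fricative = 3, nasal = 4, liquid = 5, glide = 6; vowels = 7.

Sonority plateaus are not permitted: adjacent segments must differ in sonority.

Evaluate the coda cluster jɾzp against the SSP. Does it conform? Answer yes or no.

yes

/j/ — glide, sonority 6.
/ɾ/ — liquid, sonority 5.
/z/ — fricative, sonority 3.
/p/ — plosive, sonority 1.
The profile 6-5-3-1 strictly falls, so the coda cluster satisfies the SSP.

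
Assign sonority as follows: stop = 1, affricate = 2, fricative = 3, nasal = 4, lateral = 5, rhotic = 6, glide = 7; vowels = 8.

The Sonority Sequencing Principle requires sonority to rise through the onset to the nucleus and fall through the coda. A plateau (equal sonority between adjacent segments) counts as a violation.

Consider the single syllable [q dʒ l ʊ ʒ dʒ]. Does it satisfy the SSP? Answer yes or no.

Onset: /q/ is a stop (sonority 1), /dʒ/ is an affricate (sonority 2), /l/ is a lateral (sonority 5); then the nucleus /ʊ/ (sonority 8).
Onset profile 1-2-5-8 — rises to the nucleus.
Coda: /ʒ/ is a fricative (sonority 3), /dʒ/ is an affricate (sonority 2).
Coda profile 8-3-2 — falls from the nucleus.

yes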